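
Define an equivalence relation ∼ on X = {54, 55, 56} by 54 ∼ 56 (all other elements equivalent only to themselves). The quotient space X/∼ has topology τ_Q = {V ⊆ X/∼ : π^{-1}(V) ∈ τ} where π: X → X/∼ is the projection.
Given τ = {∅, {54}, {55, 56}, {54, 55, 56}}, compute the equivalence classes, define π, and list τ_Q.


X/∼ = {[54=56], [55]}; |τ_Q| = 2.

Equivalence classes: [54=56], [55].
Quotient map π: X → X/∼ sends 54 ↦ [54=56], 55 ↦ [55], 56 ↦ [54=56].
For each subset V ⊆ X/∼, compute π^{-1}(V) ⊆ X and check whether π^{-1}(V) ∈ τ. V is open in τ_Q iff π^{-1}(V) ∈ τ.
  V = {}: π^{-1}(V) = ∅ ∈ τ ✓.
  V = {[54=56]}: π^{-1}(V) = {54, 56} ∉ τ ✗.
  V = {[55]}: π^{-1}(V) = {55} ∉ τ ✗.
  V = {[54=56], [55]}: π^{-1}(V) = {54, 55, 56} ∈ τ ✓.
Open sets in the quotient: τ_Q = {{}, {[54=56], [55]}} (2 elements).


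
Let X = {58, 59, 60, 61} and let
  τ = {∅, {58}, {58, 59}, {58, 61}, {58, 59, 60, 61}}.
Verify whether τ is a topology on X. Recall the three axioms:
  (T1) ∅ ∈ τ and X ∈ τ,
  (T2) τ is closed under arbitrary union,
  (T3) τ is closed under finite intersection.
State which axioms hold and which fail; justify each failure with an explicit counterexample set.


τ is NOT a topology on X.

Axiom (T1): ∅ ∈ τ? Yes; X ∈ τ? Yes.
Axiom (T2/T3): check pairwise unions and intersections of members of τ.
Counterexample for (T2): {58, 59} ∪ {58, 61} = {58, 59, 61} ∉ τ. Therefore τ is NOT a topology.


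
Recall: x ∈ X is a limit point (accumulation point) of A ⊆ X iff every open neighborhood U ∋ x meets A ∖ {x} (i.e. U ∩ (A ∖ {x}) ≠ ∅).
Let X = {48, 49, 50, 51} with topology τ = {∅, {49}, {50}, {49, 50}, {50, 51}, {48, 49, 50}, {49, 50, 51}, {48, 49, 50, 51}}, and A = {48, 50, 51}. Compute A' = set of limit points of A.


A' = {48, 51}

For each x ∈ X, list the open sets U ∈ τ with x ∈ U, then check whether U ∩ (A ∖ {x}) ≠ ∅ for every such U.
  x = 48: opens ∋ x are {48, 49, 50}, {48, 49, 50, 51}; each meets A ∖ {48}, so x IS a limit point.
  x = 49: open {49} ∋ x has {49} ∩ (A ∖ {49}) = ∅, so x is NOT a limit point.
  x = 50: open {50} ∋ x has {50} ∩ (A ∖ {50}) = ∅, so x is NOT a limit point.
  x = 51: opens ∋ x are {50, 51}, {49, 50, 51}, {48, 49, 50, 51}; each meets A ∖ {51}, so x IS a limit point.
Collecting: A' = {48, 51}.


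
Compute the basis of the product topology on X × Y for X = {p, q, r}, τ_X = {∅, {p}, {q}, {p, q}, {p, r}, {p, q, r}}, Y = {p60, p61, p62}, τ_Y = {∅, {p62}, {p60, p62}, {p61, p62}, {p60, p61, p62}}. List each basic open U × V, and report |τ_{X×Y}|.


Basis B = {∅ × ∅, {p} × {p62}, {q} × {p62}, {p} × {p60, p62}, {p} × {p61, p62}, {p, q} × {p62}, {p, r} × {p62}, {q} × {p60, p62}, {q} × {p61, p62}, {p} × {p60, p61, p62}, {p, q, r} × {p62}, {q} × {p60, p61, p62}, {p, q} × {p60, p62}, {p, r} × {p60, p62}, {p, q} × {p61, p62}, {p, r} × {p61, p62}, {p, q} × {p60, p61, p62}, {p, r} × {p60, p61, p62}, {p, q, r} × {p60, p62}, {p, q, r} × {p61, p62}, {p, q, r} × {p60, p61, p62}}; |τ_{X×Y}| = 70.

Enumerate products U × V with U ∈ τ_X, V ∈ τ_Y (deduplicated):
  ∅ × ∅ = {} (∅)
  {p} × {p62} = {(p,p62)}
  {q} × {p62} = {(q,p62)}
  {p} × {p60, p62} = {(p,p60), (p,p62)}
  {p} × {p61, p62} = {(p,p61), (p,p62)}
  {p, q} × {p62} = {(p,p62), (q,p62)}
  {p, r} × {p62} = {(p,p62), (r,p62)}
  {q} × {p60, p62} = {(q,p60), (q,p62)}
  {q} × {p61, p62} = {(q,p61), (q,p62)}
  {p} × {p60, p61, p62} = {(p,p60), (p,p61), (p,p62)}
  {p, q, r} × {p62} = {(p,p62), (q,p62), (r,p62)}
  {q} × {p60, p61, p62} = {(q,p60), (q,p61), (q,p62)}
  {p, q} × {p60, p62} = {(p,p60), (p,p62), (q,p60), (q,p62)}
  {p, r} × {p60, p62} = {(p,p60), (p,p62), (r,p60), (r,p62)}
  {p, q} × {p61, p62} = {(p,p61), (p,p62), (q,p61), (q,p62)}
  {p, r} × {p61, p62} = {(p,p61), (p,p62), (r,p61), (r,p62)}
  {p, q} × {p60, p61, p62} = {(p,p60), (p,p61), (p,p62), (q,p60), (q,p61), (q,p62)}
  {p, r} × {p60, p61, p62} = {(p,p60), (p,p61), (p,p62), (r,p60), (r,p61), (r,p62)}
  {p, q, r} × {p60, p62} = {(p,p60), (p,p62), (q,p60), (q,p62), (r,p60), (r,p62)}
  {p, q, r} × {p61, p62} = {(p,p61), (p,p62), (q,p61), (q,p62), (r,p61), (r,p62)}
  {p, q, r} × {p60, p61, p62} = {(p,p60), (p,p61), (p,p62), (q,p60), (q,p61), (q,p62), (r,p60), (r,p61), (r,p62)}
These 21 distinct sets form the basis B.
Close under arbitrary unions to get τ_{X×Y}; counting gives |τ_{X×Y}| = 70.


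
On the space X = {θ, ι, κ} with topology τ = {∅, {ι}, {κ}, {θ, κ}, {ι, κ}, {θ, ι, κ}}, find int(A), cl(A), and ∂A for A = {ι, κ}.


int(A) = {ι, κ}, cl(A) = {θ, ι, κ}, ∂A = {θ}.

Closed sets in (X, τ) are complements of opens:
  closed(X, τ) = {∅, {θ}, {ι}, {θ, ι}, {θ, κ}, {θ, ι, κ}}.
int(A) = ⋃ {U ∈ τ : U ⊆ A}. Opens contained in A: ∅, {ι}, {κ}, {ι, κ}.
Taking the union of these: int(A) = {ι, κ}.
cl(A) = ⋂ {C closed : A ⊆ C}. Closed sets containing A: {θ, ι, κ}.
Intersecting these: cl(A) = {θ, ι, κ}.
∂A = cl(A) ∖ int(A) = {θ, ι, κ} ∖ {ι, κ} = {θ}.


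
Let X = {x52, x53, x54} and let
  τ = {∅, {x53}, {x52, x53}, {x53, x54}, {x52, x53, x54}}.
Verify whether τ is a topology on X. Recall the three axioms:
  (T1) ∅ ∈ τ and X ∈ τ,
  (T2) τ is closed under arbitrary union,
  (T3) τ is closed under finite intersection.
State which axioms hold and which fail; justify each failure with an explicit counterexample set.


τ IS a topology on X.

Axiom (T1): ∅ ∈ τ? Yes; X ∈ τ? Yes.
Axiom (T2/T3): check pairwise unions and intersections of members of τ.
All pairwise intersections and unions checked — each lies in τ. Therefore τ satisfies (T1), (T2), (T3): it IS a topology on X.


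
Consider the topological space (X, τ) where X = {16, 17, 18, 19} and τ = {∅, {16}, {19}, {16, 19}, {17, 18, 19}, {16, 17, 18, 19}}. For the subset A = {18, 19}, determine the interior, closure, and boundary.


int(A) = {19}, cl(A) = {17, 18, 19}, ∂A = {17, 18}.

Closed sets in (X, τ) are complements of opens:
  closed(X, τ) = {∅, {16}, {17, 18}, {16, 17, 18}, {17, 18, 19}, {16, 17, 18, 19}}.
int(A) = ⋃ {U ∈ τ : U ⊆ A}. Opens contained in A: ∅, {19}.
Taking the union of these: int(A) = {19}.
cl(A) = ⋂ {C closed : A ⊆ C}. Closed sets containing A: {17, 18, 19}, {16, 17, 18, 19}.
Intersecting these: cl(A) = {17, 18, 19}.
∂A = cl(A) ∖ int(A) = {17, 18, 19} ∖ {19} = {17, 18}.


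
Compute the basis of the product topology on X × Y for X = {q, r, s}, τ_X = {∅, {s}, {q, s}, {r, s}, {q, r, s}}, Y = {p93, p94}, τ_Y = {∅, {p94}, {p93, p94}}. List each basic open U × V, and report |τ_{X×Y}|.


Basis B = {∅ × ∅, {s} × {p94}, {q, s} × {p94}, {r, s} × {p94}, {s} × {p93, p94}, {q, r, s} × {p94}, {q, s} × {p93, p94}, {r, s} × {p93, p94}, {q, r, s} × {p93, p94}}; |τ_{X×Y}| = 14.

Enumerate products U × V with U ∈ τ_X, V ∈ τ_Y (deduplicated):
  ∅ × ∅ = {} (∅)
  {s} × {p94} = {(s,p94)}
  {q, s} × {p94} = {(q,p94), (s,p94)}
  {r, s} × {p94} = {(r,p94), (s,p94)}
  {s} × {p93, p94} = {(s,p93), (s,p94)}
  {q, r, s} × {p94} = {(q,p94), (r,p94), (s,p94)}
  {q, s} × {p93, p94} = {(q,p93), (q,p94), (s,p93), (s,p94)}
  {r, s} × {p93, p94} = {(r,p93), (r,p94), (s,p93), (s,p94)}
  {q, r, s} × {p93, p94} = {(q,p93), (q,p94), (r,p93), (r,p94), (s,p93), (s,p94)}
These 9 distinct sets form the basis B.
Close under arbitrary unions to get τ_{X×Y}; counting gives |τ_{X×Y}| = 14.


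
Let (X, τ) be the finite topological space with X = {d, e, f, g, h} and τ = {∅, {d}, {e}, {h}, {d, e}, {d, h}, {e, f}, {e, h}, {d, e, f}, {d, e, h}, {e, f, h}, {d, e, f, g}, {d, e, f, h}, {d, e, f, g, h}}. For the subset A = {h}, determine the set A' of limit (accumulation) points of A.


A' = ∅

For each x ∈ X, list the open sets U ∈ τ with x ∈ U, then check whether U ∩ (A ∖ {x}) ≠ ∅ for every such U.
  x = d: open {d} ∋ x has {d} ∩ (A ∖ {d}) = ∅, so x is NOT a limit point.
  x = e: open {e} ∋ x has {e} ∩ (A ∖ {e}) = ∅, so x is NOT a limit point.
  x = f: open {e, f} ∋ x has {e, f} ∩ (A ∖ {f}) = ∅, so x is NOT a limit point.
  x = g: open {d, e, f, g} ∋ x has {d, e, f, g} ∩ (A ∖ {g}) = ∅, so x is NOT a limit point.
  x = h: open {h} ∋ x has {h} ∩ (A ∖ {h}) = ∅, so x is NOT a limit point.
Collecting: A' = ∅.


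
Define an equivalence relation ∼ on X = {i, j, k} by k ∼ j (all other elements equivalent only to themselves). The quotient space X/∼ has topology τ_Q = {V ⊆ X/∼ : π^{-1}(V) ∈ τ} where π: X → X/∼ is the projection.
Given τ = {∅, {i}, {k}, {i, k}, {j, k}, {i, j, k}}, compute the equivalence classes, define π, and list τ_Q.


X/∼ = {[i], [j=k]}; |τ_Q| = 4.

Equivalence classes: [i], [j=k].
Quotient map π: X → X/∼ sends i ↦ [i], j ↦ [j=k], k ↦ [j=k].
For each subset V ⊆ X/∼, compute π^{-1}(V) ⊆ X and check whether π^{-1}(V) ∈ τ. V is open in τ_Q iff π^{-1}(V) ∈ τ.
  V = {}: π^{-1}(V) = ∅ ∈ τ ✓.
  V = {[i]}: π^{-1}(V) = {i} ∈ τ ✓.
  V = {[j=k]}: π^{-1}(V) = {j, k} ∈ τ ✓.
  V = {[i], [j=k]}: π^{-1}(V) = {i, j, k} ∈ τ ✓.
Open sets in the quotient: τ_Q = {{}, {[i]}, {[j=k]}, {[i], [j=k]}} (4 elements).


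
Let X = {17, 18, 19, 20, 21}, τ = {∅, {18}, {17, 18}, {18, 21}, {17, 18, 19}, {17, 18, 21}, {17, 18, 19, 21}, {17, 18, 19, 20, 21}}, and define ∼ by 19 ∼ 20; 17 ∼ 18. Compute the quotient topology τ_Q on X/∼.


X/∼ = {[17=18], [19=20], [21]}; |τ_Q| = 4.

Equivalence classes: [17=18], [19=20], [21].
Quotient map π: X → X/∼ sends 17 ↦ [17=18], 18 ↦ [17=18], 19 ↦ [19=20], 20 ↦ [19=20], 21 ↦ [21].
For each subset V ⊆ X/∼, compute π^{-1}(V) ⊆ X and check whether π^{-1}(V) ∈ τ. V is open in τ_Q iff π^{-1}(V) ∈ τ.
  V = {}: π^{-1}(V) = ∅ ∈ τ ✓.
  V = {[17=18]}: π^{-1}(V) = {17, 18} ∈ τ ✓.
  V = {[19=20]}: π^{-1}(V) = {19, 20} ∉ τ ✗.
  V = {[17=18], [19=20]}: π^{-1}(V) = {17, 18, 19, 20} ∉ τ ✗.
  V = {[21]}: π^{-1}(V) = {21} ∉ τ ✗.
  V = {[17=18], [21]}: π^{-1}(V) = {17, 18, 21} ∈ τ ✓.
  V = {[19=20], [21]}: π^{-1}(V) = {19, 20, 21} ∉ τ ✗.
  V = {[17=18], [19=20], [21]}: π^{-1}(V) = {17, 18, 19, 20, 21} ∈ τ ✓.
Open sets in the quotient: τ_Q = {{}, {[17=18]}, {[17=18], [21]}, {[17=18], [19=20], [21]}} (4 elements).


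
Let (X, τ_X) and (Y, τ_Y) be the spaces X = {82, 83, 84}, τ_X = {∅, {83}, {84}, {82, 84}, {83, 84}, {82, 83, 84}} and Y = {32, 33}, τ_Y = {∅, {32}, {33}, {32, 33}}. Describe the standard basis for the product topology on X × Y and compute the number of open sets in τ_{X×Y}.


Basis B = {∅ × ∅, {83} × {32}, {83} × {33}, {84} × {32}, {84} × {33}, {82, 84} × {32}, {82, 84} × {33}, {83} × {32, 33}, {83, 84} × {32}, {83, 84} × {33}, {84} × {32, 33}, {82, 83, 84} × {32}, {82, 83, 84} × {33}, {82, 84} × {32, 33}, {83, 84} × {32, 33}, {82, 83, 84} × {32, 33}}; |τ_{X×Y}| = 36.

Enumerate products U × V with U ∈ τ_X, V ∈ τ_Y (deduplicated):
  ∅ × ∅ = {} (∅)
  {83} × {32} = {(83,32)}
  {83} × {33} = {(83,33)}
  {84} × {32} = {(84,32)}
  {84} × {33} = {(84,33)}
  {82, 84} × {32} = {(82,32), (84,32)}
  {82, 84} × {33} = {(82,33), (84,33)}
  {83} × {32, 33} = {(83,32), (83,33)}
  {83, 84} × {32} = {(83,32), (84,32)}
  {83, 84} × {33} = {(83,33), (84,33)}
  {84} × {32, 33} = {(84,32), (84,33)}
  {82, 83, 84} × {32} = {(82,32), (83,32), (84,32)}
  {82, 83, 84} × {33} = {(82,33), (83,33), (84,33)}
  {82, 84} × {32, 33} = {(82,32), (82,33), (84,32), (84,33)}
  {83, 84} × {32, 33} = {(83,32), (83,33), (84,32), (84,33)}
  {82, 83, 84} × {32, 33} = {(82,32), (82,33), (83,32), (83,33), (84,32), (84,33)}
These 16 distinct sets form the basis B.
Close under arbitrary unions to get τ_{X×Y}; counting gives |τ_{X×Y}| = 36.


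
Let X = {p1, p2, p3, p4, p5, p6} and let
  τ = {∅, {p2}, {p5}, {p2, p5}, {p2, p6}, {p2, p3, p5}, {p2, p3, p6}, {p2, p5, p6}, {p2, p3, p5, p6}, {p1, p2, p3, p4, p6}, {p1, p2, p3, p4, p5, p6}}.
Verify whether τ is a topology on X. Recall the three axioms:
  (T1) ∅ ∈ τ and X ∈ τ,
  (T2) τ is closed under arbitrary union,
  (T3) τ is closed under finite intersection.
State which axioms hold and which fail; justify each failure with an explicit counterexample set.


τ is NOT a topology on X.

Axiom (T1): ∅ ∈ τ? Yes; X ∈ τ? Yes.
Axiom (T2/T3): check pairwise unions and intersections of members of τ.
Counterexample for (T3): {p2, p3, p5} ∩ {p2, p3, p6} = {p2, p3} ∉ τ. Therefore τ is NOT a topology.


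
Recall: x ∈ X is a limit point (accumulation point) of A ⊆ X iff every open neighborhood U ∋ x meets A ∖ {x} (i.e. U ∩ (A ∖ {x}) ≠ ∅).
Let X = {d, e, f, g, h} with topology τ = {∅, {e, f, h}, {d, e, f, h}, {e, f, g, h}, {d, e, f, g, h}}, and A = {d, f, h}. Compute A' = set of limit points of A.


A' = {d, e, f, g, h}

For each x ∈ X, list the open sets U ∈ τ with x ∈ U, then check whether U ∩ (A ∖ {x}) ≠ ∅ for every such U.
  x = d: opens ∋ x are {d, e, f, h}, {d, e, f, g, h}; each meets A ∖ {d}, so x IS a limit point.
  x = e: opens ∋ x are {e, f, h}, {d, e, f, h}, {e, f, g, h}, {d, e, f, g, h}; each meets A ∖ {e}, so x IS a limit point.
  x = f: opens ∋ x are {e, f, h}, {d, e, f, h}, {e, f, g, h}, {d, e, f, g, h}; each meets A ∖ {f}, so x IS a limit point.
  x = g: opens ∋ x are {e, f, g, h}, {d, e, f, g, h}; each meets A ∖ {g}, so x IS a limit point.
  x = h: opens ∋ x are {e, f, h}, {d, e, f, h}, {e, f, g, h}, {d, e, f, g, h}; each meets A ∖ {h}, so x IS a limit point.
Collecting: A' = {d, e, f, g, h}.


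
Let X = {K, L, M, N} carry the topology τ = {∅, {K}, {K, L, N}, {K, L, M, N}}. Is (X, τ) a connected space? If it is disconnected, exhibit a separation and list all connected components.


(X, τ) is connected.

Find clopen sets (U ∈ τ with X ∖ U ∈ τ):
  U = ∅, X ∖ U = {K, L, M, N} — both open, so U is clopen.
  U = {K, L, M, N}, X ∖ U = ∅ — both open, so U is clopen.
Only trivial clopens (∅ and X) exist, so (X, τ) is connected.
Compute connected components by grouping points that agree on all clopens:
  component: {K, L, M, N}


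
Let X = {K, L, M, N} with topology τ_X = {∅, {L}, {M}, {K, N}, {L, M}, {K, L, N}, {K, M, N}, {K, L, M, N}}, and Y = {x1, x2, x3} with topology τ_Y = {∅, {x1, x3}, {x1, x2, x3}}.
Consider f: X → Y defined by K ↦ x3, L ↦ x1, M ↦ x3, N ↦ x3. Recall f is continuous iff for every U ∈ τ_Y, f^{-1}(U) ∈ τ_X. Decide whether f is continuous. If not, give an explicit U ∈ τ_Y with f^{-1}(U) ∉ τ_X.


f IS continuous.

Compute f^{-1}(U) for each U ∈ τ_Y:
  U = ∅: f^{-1}(U) = ∅ ∈ τ_X ✓.
  U = {x1, x3}: f^{-1}(U) = {K, L, M, N} ∈ τ_X ✓.
  U = {x1, x2, x3}: f^{-1}(U) = {K, L, M, N} ∈ τ_X ✓.
Every preimage lies in τ_X, so f IS continuous.


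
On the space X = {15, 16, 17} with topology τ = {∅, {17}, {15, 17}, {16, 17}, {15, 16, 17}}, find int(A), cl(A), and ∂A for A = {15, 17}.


int(A) = {15, 17}, cl(A) = {15, 16, 17}, ∂A = {16}.

Closed sets in (X, τ) are complements of opens:
  closed(X, τ) = {∅, {15}, {16}, {15, 16}, {15, 16, 17}}.
int(A) = ⋃ {U ∈ τ : U ⊆ A}. Opens contained in A: ∅, {17}, {15, 17}.
Taking the union of these: int(A) = {15, 17}.
cl(A) = ⋂ {C closed : A ⊆ C}. Closed sets containing A: {15, 16, 17}.
Intersecting these: cl(A) = {15, 16, 17}.
∂A = cl(A) ∖ int(A) = {15, 16, 17} ∖ {15, 17} = {16}.


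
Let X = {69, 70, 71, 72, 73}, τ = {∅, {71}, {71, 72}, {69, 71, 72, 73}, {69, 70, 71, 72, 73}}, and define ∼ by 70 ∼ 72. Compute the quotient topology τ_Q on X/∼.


X/∼ = {[69], [70=72], [71], [73]}; |τ_Q| = 3.

Equivalence classes: [69], [70=72], [71], [73].
Quotient map π: X → X/∼ sends 69 ↦ [69], 70 ↦ [70=72], 71 ↦ [71], 72 ↦ [70=72], 73 ↦ [73].
For each subset V ⊆ X/∼, compute π^{-1}(V) ⊆ X and check whether π^{-1}(V) ∈ τ. V is open in τ_Q iff π^{-1}(V) ∈ τ.
  V = {}: π^{-1}(V) = ∅ ∈ τ ✓.
  V = {[69]}: π^{-1}(V) = {69} ∉ τ ✗.
  V = {[70=72]}: π^{-1}(V) = {70, 72} ∉ τ ✗.
  V = {[69], [70=72]}: π^{-1}(V) = {69, 70, 72} ∉ τ ✗.
  V = {[71]}: π^{-1}(V) = {71} ∈ τ ✓.
  V = {[69], [71]}: π^{-1}(V) = {69, 71} ∉ τ ✗.
  V = {[70=72], [71]}: π^{-1}(V) = {70, 71, 72} ∉ τ ✗.
  V = {[69], [70=72], [71]}: π^{-1}(V) = {69, 70, 71, 72} ∉ τ ✗.
  V = {[73]}: π^{-1}(V) = {73} ∉ τ ✗.
  V = {[69], [73]}: π^{-1}(V) = {69, 73} ∉ τ ✗.
  V = {[70=72], [73]}: π^{-1}(V) = {70, 72, 73} ∉ τ ✗.
  V = {[69], [70=72], [73]}: π^{-1}(V) = {69, 70, 72, 73} ∉ τ ✗.
  V = {[71], [73]}: π^{-1}(V) = {71, 73} ∉ τ ✗.
  V = {[69], [71], [73]}: π^{-1}(V) = {69, 71, 73} ∉ τ ✗.
  V = {[70=72], [71], [73]}: π^{-1}(V) = {70, 71, 72, 73} ∉ τ ✗.
  V = {[69], [70=72], [71], [73]}: π^{-1}(V) = {69, 70, 71, 72, 73} ∈ τ ✓.
Open sets in the quotient: τ_Q = {{}, {[71]}, {[69], [70=72], [71], [73]}} (3 elements).


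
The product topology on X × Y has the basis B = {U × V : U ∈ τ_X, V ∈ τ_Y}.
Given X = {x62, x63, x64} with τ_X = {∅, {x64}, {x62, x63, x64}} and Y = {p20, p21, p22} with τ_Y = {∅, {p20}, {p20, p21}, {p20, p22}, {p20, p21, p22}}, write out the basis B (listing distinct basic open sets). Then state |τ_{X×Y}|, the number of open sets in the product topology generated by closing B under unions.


Basis B = {∅ × ∅, {x64} × {p20}, {x64} × {p20, p21}, {x64} × {p20, p22}, {x62, x63, x64} × {p20}, {x64} × {p20, p21, p22}, {x62, x63, x64} × {p20, p21}, {x62, x63, x64} × {p20, p22}, {x62, x63, x64} × {p20, p21, p22}}; |τ_{X×Y}| = 14.

Enumerate products U × V with U ∈ τ_X, V ∈ τ_Y (deduplicated):
  ∅ × ∅ = {} (∅)
  {x64} × {p20} = {(x64,p20)}
  {x64} × {p20, p21} = {(x64,p20), (x64,p21)}
  {x64} × {p20, p22} = {(x64,p20), (x64,p22)}
  {x62, x63, x64} × {p20} = {(x62,p20), (x63,p20), (x64,p20)}
  {x64} × {p20, p21, p22} = {(x64,p20), (x64,p21), (x64,p22)}
  {x62, x63, x64} × {p20, p21} = {(x62,p20), (x62,p21), (x63,p20), (x63,p21), (x64,p20), (x64,p21)}
  {x62, x63, x64} × {p20, p22} = {(x62,p20), (x62,p22), (x63,p20), (x63,p22), (x64,p20), (x64,p22)}
  {x62, x63, x64} × {p20, p21, p22} = {(x62,p20), (x62,p21), (x62,p22), (x63,p20), (x63,p21), (x63,p22), (x64,p20), (x64,p21), (x64,p22)}
These 9 distinct sets form the basis B.
Close under arbitrary unions to get τ_{X×Y}; counting gives |τ_{X×Y}| = 14.


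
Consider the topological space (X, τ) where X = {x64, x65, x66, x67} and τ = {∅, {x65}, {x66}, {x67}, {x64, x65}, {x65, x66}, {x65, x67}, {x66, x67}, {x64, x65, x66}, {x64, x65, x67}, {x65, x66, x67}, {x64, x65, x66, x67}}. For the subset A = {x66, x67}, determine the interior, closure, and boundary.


int(A) = {x66, x67}, cl(A) = {x66, x67}, ∂A = ∅.

Closed sets in (X, τ) are complements of opens:
  closed(X, τ) = {∅, {x64}, {x66}, {x67}, {x64, x65}, {x64, x66}, {x64, x67}, {x66, x67}, {x64, x65, x66}, {x64, x65, x67}, {x64, x66, x67}, {x64, x65, x66, x67}}.
int(A) = ⋃ {U ∈ τ : U ⊆ A}. Opens contained in A: ∅, {x66}, {x67}, {x66, x67}.
Taking the union of these: int(A) = {x66, x67}.
cl(A) = ⋂ {C closed : A ⊆ C}. Closed sets containing A: {x66, x67}, {x64, x66, x67}, {x64, x65, x66, x67}.
Intersecting these: cl(A) = {x66, x67}.
∂A = cl(A) ∖ int(A) = {x66, x67} ∖ {x66, x67} = ∅.


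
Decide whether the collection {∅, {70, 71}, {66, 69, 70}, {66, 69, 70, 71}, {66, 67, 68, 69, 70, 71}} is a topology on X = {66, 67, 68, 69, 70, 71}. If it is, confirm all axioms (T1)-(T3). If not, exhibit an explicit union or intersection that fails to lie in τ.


τ is NOT a topology on X.

Axiom (T1): ∅ ∈ τ? Yes; X ∈ τ? Yes.
Axiom (T2/T3): check pairwise unions and intersections of members of τ.
Counterexample for (T3): {70, 71} ∩ {66, 69, 70} = {70} ∉ τ. Therefore τ is NOT a topology.


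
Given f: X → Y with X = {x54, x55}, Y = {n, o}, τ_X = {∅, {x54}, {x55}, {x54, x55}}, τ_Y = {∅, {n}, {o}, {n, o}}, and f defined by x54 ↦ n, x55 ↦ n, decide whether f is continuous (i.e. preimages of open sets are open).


f IS continuous.

Compute f^{-1}(U) for each U ∈ τ_Y:
  U = ∅: f^{-1}(U) = ∅ ∈ τ_X ✓.
  U = {n}: f^{-1}(U) = {x54, x55} ∈ τ_X ✓.
  U = {o}: f^{-1}(U) = ∅ ∈ τ_X ✓.
  U = {n, o}: f^{-1}(U) = {x54, x55} ∈ τ_X ✓.
Every preimage lies in τ_X, so f IS continuous.


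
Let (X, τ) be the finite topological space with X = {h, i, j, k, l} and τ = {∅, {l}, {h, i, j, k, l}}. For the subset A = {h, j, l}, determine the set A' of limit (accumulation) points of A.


A' = {h, i, j, k}

For each x ∈ X, list the open sets U ∈ τ with x ∈ U, then check whether U ∩ (A ∖ {x}) ≠ ∅ for every such U.
  x = h: opens ∋ x are {h, i, j, k, l}; each meets A ∖ {h}, so x IS a limit point.
  x = i: opens ∋ x are {h, i, j, k, l}; each meets A ∖ {i}, so x IS a limit point.
  x = j: opens ∋ x are {h, i, j, k, l}; each meets A ∖ {j}, so x IS a limit point.
  x = k: opens ∋ x are {h, i, j, k, l}; each meets A ∖ {k}, so x IS a limit point.
  x = l: open {l} ∋ x has {l} ∩ (A ∖ {l}) = ∅, so x is NOT a limit point.
Collecting: A' = {h, i, j, k}.


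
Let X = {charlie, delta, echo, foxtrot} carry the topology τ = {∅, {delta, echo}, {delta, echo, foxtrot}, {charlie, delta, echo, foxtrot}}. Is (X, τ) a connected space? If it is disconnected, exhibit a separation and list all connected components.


(X, τ) is connected.

Find clopen sets (U ∈ τ with X ∖ U ∈ τ):
  U = ∅, X ∖ U = {charlie, delta, echo, foxtrot} — both open, so U is clopen.
  U = {charlie, delta, echo, foxtrot}, X ∖ U = ∅ — both open, so U is clopen.
Only trivial clopens (∅ and X) exist, so (X, τ) is connected.
Compute connected components by grouping points that agree on all clopens:
  component: {charlie, delta, echo, foxtrot}


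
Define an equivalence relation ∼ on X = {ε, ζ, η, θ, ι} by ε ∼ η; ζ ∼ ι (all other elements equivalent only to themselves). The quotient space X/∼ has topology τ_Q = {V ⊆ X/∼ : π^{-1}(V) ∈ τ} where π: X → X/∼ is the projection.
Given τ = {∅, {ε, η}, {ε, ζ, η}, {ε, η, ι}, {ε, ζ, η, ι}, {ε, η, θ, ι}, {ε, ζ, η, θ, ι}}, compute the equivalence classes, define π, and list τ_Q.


X/∼ = {[ε=η], [ζ=ι], [θ]}; |τ_Q| = 4.

Equivalence classes: [ε=η], [ζ=ι], [θ].
Quotient map π: X → X/∼ sends ε ↦ [ε=η], ζ ↦ [ζ=ι], η ↦ [ε=η], θ ↦ [θ], ι ↦ [ζ=ι].
For each subset V ⊆ X/∼, compute π^{-1}(V) ⊆ X and check whether π^{-1}(V) ∈ τ. V is open in τ_Q iff π^{-1}(V) ∈ τ.
  V = {}: π^{-1}(V) = ∅ ∈ τ ✓.
  V = {[ε=η]}: π^{-1}(V) = {ε, η} ∈ τ ✓.
  V = {[ζ=ι]}: π^{-1}(V) = {ζ, ι} ∉ τ ✗.
  V = {[ε=η], [ζ=ι]}: π^{-1}(V) = {ε, ζ, η, ι} ∈ τ ✓.
  V = {[θ]}: π^{-1}(V) = {θ} ∉ τ ✗.
  V = {[ε=η], [θ]}: π^{-1}(V) = {ε, η, θ} ∉ τ ✗.
  V = {[ζ=ι], [θ]}: π^{-1}(V) = {ζ, θ, ι} ∉ τ ✗.
  V = {[ε=η], [ζ=ι], [θ]}: π^{-1}(V) = {ε, ζ, η, θ, ι} ∈ τ ✓.
Open sets in the quotient: τ_Q = {{}, {[ε=η]}, {[ε=η], [ζ=ι]}, {[ε=η], [ζ=ι], [θ]}} (4 elements).


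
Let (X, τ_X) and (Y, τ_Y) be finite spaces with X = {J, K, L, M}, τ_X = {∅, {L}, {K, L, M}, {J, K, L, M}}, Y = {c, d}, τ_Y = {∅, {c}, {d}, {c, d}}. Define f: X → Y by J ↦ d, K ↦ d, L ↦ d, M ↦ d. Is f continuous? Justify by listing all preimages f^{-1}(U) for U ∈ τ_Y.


f IS continuous.

Compute f^{-1}(U) for each U ∈ τ_Y:
  U = ∅: f^{-1}(U) = ∅ ∈ τ_X ✓.
  U = {c}: f^{-1}(U) = ∅ ∈ τ_X ✓.
  U = {d}: f^{-1}(U) = {J, K, L, M} ∈ τ_X ✓.
  U = {c, d}: f^{-1}(U) = {J, K, L, M} ∈ τ_X ✓.
Every preimage lies in τ_X, so f IS continuous.


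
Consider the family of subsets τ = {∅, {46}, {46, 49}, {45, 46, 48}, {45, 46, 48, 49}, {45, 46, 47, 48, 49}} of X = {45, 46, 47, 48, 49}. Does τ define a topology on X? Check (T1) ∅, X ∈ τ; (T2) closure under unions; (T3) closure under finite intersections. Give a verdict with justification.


τ IS a topology on X.

Axiom (T1): ∅ ∈ τ? Yes; X ∈ τ? Yes.
Axiom (T2/T3): check pairwise unions and intersections of members of τ.
All pairwise intersections and unions checked — each lies in τ. Therefore τ satisfies (T1), (T2), (T3): it IS a topology on X.


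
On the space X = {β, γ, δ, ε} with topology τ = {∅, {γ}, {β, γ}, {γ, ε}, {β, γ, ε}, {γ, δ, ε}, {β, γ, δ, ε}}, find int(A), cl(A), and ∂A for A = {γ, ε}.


int(A) = {γ, ε}, cl(A) = {β, γ, δ, ε}, ∂A = {β, δ}.

Closed sets in (X, τ) are complements of opens:
  closed(X, τ) = {∅, {β}, {δ}, {β, δ}, {δ, ε}, {β, δ, ε}, {β, γ, δ, ε}}.
int(A) = ⋃ {U ∈ τ : U ⊆ A}. Opens contained in A: ∅, {γ}, {γ, ε}.
Taking the union of these: int(A) = {γ, ε}.
cl(A) = ⋂ {C closed : A ⊆ C}. Closed sets containing A: {β, γ, δ, ε}.
Intersecting these: cl(A) = {β, γ, δ, ε}.
∂A = cl(A) ∖ int(A) = {β, γ, δ, ε} ∖ {γ, ε} = {β, δ}.


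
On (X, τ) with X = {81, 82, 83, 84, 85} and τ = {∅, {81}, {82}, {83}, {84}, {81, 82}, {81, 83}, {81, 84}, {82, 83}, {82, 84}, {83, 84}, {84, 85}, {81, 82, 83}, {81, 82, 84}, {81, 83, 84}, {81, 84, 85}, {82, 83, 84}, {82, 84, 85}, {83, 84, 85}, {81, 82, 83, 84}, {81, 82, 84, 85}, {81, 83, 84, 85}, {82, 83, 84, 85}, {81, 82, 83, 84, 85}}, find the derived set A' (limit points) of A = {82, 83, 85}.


A' = ∅

For each x ∈ X, list the open sets U ∈ τ with x ∈ U, then check whether U ∩ (A ∖ {x}) ≠ ∅ for every such U.
  x = 81: open {81} ∋ x has {81} ∩ (A ∖ {81}) = ∅, so x is NOT a limit point.
  x = 82: open {82} ∋ x has {82} ∩ (A ∖ {82}) = ∅, so x is NOT a limit point.
  x = 83: open {83} ∋ x has {83} ∩ (A ∖ {83}) = ∅, so x is NOT a limit point.
  x = 84: open {84} ∋ x has {84} ∩ (A ∖ {84}) = ∅, so x is NOT a limit point.
  x = 85: open {84, 85} ∋ x has {84, 85} ∩ (A ∖ {85}) = ∅, so x is NOT a limit point.
Collecting: A' = ∅.


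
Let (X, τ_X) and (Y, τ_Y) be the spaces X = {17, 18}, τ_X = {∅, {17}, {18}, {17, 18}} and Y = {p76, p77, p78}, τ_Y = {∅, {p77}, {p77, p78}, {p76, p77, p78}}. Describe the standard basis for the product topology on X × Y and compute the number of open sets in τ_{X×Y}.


Basis B = {∅ × ∅, {17} × {p77}, {18} × {p77}, {17} × {p77, p78}, {17, 18} × {p77}, {18} × {p77, p78}, {17} × {p76, p77, p78}, {18} × {p76, p77, p78}, {17, 18} × {p77, p78}, {17, 18} × {p76, p77, p78}}; |τ_{X×Y}| = 16.

Enumerate products U × V with U ∈ τ_X, V ∈ τ_Y (deduplicated):
  ∅ × ∅ = {} (∅)
  {17} × {p77} = {(17,p77)}
  {18} × {p77} = {(18,p77)}
  {17} × {p77, p78} = {(17,p77), (17,p78)}
  {17, 18} × {p77} = {(17,p77), (18,p77)}
  {18} × {p77, p78} = {(18,p77), (18,p78)}
  {17} × {p76, p77, p78} = {(17,p76), (17,p77), (17,p78)}
  {18} × {p76, p77, p78} = {(18,p76), (18,p77), (18,p78)}
  {17, 18} × {p77, p78} = {(17,p77), (17,p78), (18,p77), (18,p78)}
  {17, 18} × {p76, p77, p78} = {(17,p76), (17,p77), (17,p78), (18,p76), (18,p77), (18,p78)}
These 10 distinct sets form the basis B.
Close under arbitrary unions to get τ_{X×Y}; counting gives |τ_{X×Y}| = 16.


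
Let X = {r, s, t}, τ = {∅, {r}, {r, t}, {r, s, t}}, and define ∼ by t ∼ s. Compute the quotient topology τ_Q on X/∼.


X/∼ = {[r], [s=t]}; |τ_Q| = 3.

Equivalence classes: [r], [s=t].
Quotient map π: X → X/∼ sends r ↦ [r], s ↦ [s=t], t ↦ [s=t].
For each subset V ⊆ X/∼, compute π^{-1}(V) ⊆ X and check whether π^{-1}(V) ∈ τ. V is open in τ_Q iff π^{-1}(V) ∈ τ.
  V = {}: π^{-1}(V) = ∅ ∈ τ ✓.
  V = {[r]}: π^{-1}(V) = {r} ∈ τ ✓.
  V = {[s=t]}: π^{-1}(V) = {s, t} ∉ τ ✗.
  V = {[r], [s=t]}: π^{-1}(V) = {r, s, t} ∈ τ ✓.
Open sets in the quotient: τ_Q = {{}, {[r]}, {[r], [s=t]}} (3 elements).


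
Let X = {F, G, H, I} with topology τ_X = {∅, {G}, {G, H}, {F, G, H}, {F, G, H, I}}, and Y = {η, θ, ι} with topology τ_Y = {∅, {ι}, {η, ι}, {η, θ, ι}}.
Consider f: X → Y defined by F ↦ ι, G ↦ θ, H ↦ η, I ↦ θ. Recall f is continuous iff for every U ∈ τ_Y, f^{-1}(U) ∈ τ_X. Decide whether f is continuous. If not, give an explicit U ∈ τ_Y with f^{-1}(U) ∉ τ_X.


f is NOT continuous.

Compute f^{-1}(U) for each U ∈ τ_Y:
  U = ∅: f^{-1}(U) = ∅ ∈ τ_X ✓.
  U = {ι}: f^{-1}(U) = {F} ∉ τ_X ✗.
  U = {η, ι}: f^{-1}(U) = {F, H} ∉ τ_X ✗.
  U = {η, θ, ι}: f^{-1}(U) = {F, G, H, I} ∈ τ_X ✓.
Found U = {ι} with f^{-1}(U) = {F} not in τ_X. Therefore f is NOT continuous.


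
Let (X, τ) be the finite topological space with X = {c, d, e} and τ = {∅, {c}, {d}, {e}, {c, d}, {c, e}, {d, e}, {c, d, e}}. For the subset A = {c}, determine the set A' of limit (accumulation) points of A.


A' = ∅

For each x ∈ X, list the open sets U ∈ τ with x ∈ U, then check whether U ∩ (A ∖ {x}) ≠ ∅ for every such U.
  x = c: open {c} ∋ x has {c} ∩ (A ∖ {c}) = ∅, so x is NOT a limit point.
  x = d: open {d} ∋ x has {d} ∩ (A ∖ {d}) = ∅, so x is NOT a limit point.
  x = e: open {e} ∋ x has {e} ∩ (A ∖ {e}) = ∅, so x is NOT a limit point.
Collecting: A' = ∅.


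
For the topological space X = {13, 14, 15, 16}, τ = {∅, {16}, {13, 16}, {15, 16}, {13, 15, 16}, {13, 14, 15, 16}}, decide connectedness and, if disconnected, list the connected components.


(X, τ) is connected.

Find clopen sets (U ∈ τ with X ∖ U ∈ τ):
  U = ∅, X ∖ U = {13, 14, 15, 16} — both open, so U is clopen.
  U = {13, 14, 15, 16}, X ∖ U = ∅ — both open, so U is clopen.
Only trivial clopens (∅ and X) exist, so (X, τ) is connected.
Compute connected components by grouping points that agree on all clopens:
  component: {13, 14, 15, 16}


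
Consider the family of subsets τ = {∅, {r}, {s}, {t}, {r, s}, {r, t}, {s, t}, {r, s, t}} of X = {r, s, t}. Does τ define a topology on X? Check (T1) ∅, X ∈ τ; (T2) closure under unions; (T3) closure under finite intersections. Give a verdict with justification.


τ IS a topology on X.

Axiom (T1): ∅ ∈ τ? Yes; X ∈ τ? Yes.
Axiom (T2/T3): check pairwise unions and intersections of members of τ.
All pairwise intersections and unions checked — each lies in τ. Therefore τ satisfies (T1), (T2), (T3): it IS a topology on X.


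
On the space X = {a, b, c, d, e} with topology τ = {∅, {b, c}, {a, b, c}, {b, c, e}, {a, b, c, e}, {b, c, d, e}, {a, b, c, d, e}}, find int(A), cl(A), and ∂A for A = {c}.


int(A) = ∅, cl(A) = {a, b, c, d, e}, ∂A = {a, b, c, d, e}.

Closed sets in (X, τ) are complements of opens:
  closed(X, τ) = {∅, {a}, {d}, {a, d}, {d, e}, {a, d, e}, {a, b, c, d, e}}.
int(A) = ⋃ {U ∈ τ : U ⊆ A}. Opens contained in A: ∅.
Taking the union of these: int(A) = ∅.
cl(A) = ⋂ {C closed : A ⊆ C}. Closed sets containing A: {a, b, c, d, e}.
Intersecting these: cl(A) = {a, b, c, d, e}.
∂A = cl(A) ∖ int(A) = {a, b, c, d, e} ∖ ∅ = {a, b, c, d, e}.


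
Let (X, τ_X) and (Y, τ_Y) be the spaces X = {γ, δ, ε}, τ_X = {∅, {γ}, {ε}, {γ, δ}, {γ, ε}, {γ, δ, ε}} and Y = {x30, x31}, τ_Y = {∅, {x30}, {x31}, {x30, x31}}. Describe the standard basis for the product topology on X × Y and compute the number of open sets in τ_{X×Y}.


Basis B = {∅ × ∅, {γ} × {x30}, {γ} × {x31}, {ε} × {x30}, {ε} × {x31}, {γ} × {x30, x31}, {γ, δ} × {x30}, {γ, ε} × {x30}, {γ, δ} × {x31}, {γ, ε} × {x31}, {ε} × {x30, x31}, {γ, δ, ε} × {x30}, {γ, δ, ε} × {x31}, {γ, δ} × {x30, x31}, {γ, ε} × {x30, x31}, {γ, δ, ε} × {x30, x31}}; |τ_{X×Y}| = 36.

Enumerate products U × V with U ∈ τ_X, V ∈ τ_Y (deduplicated):
  ∅ × ∅ = {} (∅)
  {γ} × {x30} = {(γ,x30)}
  {γ} × {x31} = {(γ,x31)}
  {ε} × {x30} = {(ε,x30)}
  {ε} × {x31} = {(ε,x31)}
  {γ} × {x30, x31} = {(γ,x30), (γ,x31)}
  {γ, δ} × {x30} = {(γ,x30), (δ,x30)}
  {γ, ε} × {x30} = {(γ,x30), (ε,x30)}
  {γ, δ} × {x31} = {(γ,x31), (δ,x31)}
  {γ, ε} × {x31} = {(γ,x31), (ε,x31)}
  {ε} × {x30, x31} = {(ε,x30), (ε,x31)}
  {γ, δ, ε} × {x30} = {(γ,x30), (δ,x30), (ε,x30)}
  {γ, δ, ε} × {x31} = {(γ,x31), (δ,x31), (ε,x31)}
  {γ, δ} × {x30, x31} = {(γ,x30), (γ,x31), (δ,x30), (δ,x31)}
  {γ, ε} × {x30, x31} = {(γ,x30), (γ,x31), (ε,x30), (ε,x31)}
  {γ, δ, ε} × {x30, x31} = {(γ,x30), (γ,x31), (δ,x30), (δ,x31), (ε,x30), (ε,x31)}
These 16 distinct sets form the basis B.
Close under arbitrary unions to get τ_{X×Y}; counting gives |τ_{X×Y}| = 36.


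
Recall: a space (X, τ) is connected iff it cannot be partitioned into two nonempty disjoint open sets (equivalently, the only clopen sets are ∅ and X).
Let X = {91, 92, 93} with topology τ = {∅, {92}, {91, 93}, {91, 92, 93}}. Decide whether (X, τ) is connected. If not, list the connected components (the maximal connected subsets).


(X, τ) is disconnected; components = [{92}, {91, 93}].

Find clopen sets (U ∈ τ with X ∖ U ∈ τ):
  U = ∅, X ∖ U = {91, 92, 93} — both open, so U is clopen.
  U = {92}, X ∖ U = {91, 93} — both open, so U is clopen.
  U = {91, 93}, X ∖ U = {92} — both open, so U is clopen.
  U = {91, 92, 93}, X ∖ U = ∅ — both open, so U is clopen.
Nontrivial clopen(s) exist: e.g. {91, 93}. So (X, τ) is disconnected.
Compute connected components by grouping points that agree on all clopens:
  component: {92}
  component: {91, 93}


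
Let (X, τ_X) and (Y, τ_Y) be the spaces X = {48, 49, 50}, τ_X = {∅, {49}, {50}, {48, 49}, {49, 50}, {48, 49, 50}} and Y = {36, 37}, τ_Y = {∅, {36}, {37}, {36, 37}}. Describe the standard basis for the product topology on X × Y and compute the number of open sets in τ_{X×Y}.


Basis B = {∅ × ∅, {49} × {36}, {49} × {37}, {50} × {36}, {50} × {37}, {48, 49} × {36}, {48, 49} × {37}, {49} × {36, 37}, {49, 50} × {36}, {49, 50} × {37}, {50} × {36, 37}, {48, 49, 50} × {36}, {48, 49, 50} × {37}, {48, 49} × {36, 37}, {49, 50} × {36, 37}, {48, 49, 50} × {36, 37}}; |τ_{X×Y}| = 36.

Enumerate products U × V with U ∈ τ_X, V ∈ τ_Y (deduplicated):
  ∅ × ∅ = {} (∅)
  {49} × {36} = {(49,36)}
  {49} × {37} = {(49,37)}
  {50} × {36} = {(50,36)}
  {50} × {37} = {(50,37)}
  {48, 49} × {36} = {(48,36), (49,36)}
  {48, 49} × {37} = {(48,37), (49,37)}
  {49} × {36, 37} = {(49,36), (49,37)}
  {49, 50} × {36} = {(49,36), (50,36)}
  {49, 50} × {37} = {(49,37), (50,37)}
  {50} × {36, 37} = {(50,36), (50,37)}
  {48, 49, 50} × {36} = {(48,36), (49,36), (50,36)}
  {48, 49, 50} × {37} = {(48,37), (49,37), (50,37)}
  {48, 49} × {36, 37} = {(48,36), (48,37), (49,36), (49,37)}
  {49, 50} × {36, 37} = {(49,36), (49,37), (50,36), (50,37)}
  {48, 49, 50} × {36, 37} = {(48,36), (48,37), (49,36), (49,37), (50,36), (50,37)}
These 16 distinct sets form the basis B.
Close under arbitrary unions to get τ_{X×Y}; counting gives |τ_{X×Y}| = 36.


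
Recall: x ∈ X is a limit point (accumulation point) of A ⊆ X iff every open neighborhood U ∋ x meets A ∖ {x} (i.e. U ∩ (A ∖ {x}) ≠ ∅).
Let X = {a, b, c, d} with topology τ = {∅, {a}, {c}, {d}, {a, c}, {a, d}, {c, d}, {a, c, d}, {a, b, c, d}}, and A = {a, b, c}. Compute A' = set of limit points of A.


A' = {b}

For each x ∈ X, list the open sets U ∈ τ with x ∈ U, then check whether U ∩ (A ∖ {x}) ≠ ∅ for every such U.
  x = a: open {a} ∋ x has {a} ∩ (A ∖ {a}) = ∅, so x is NOT a limit point.
  x = b: opens ∋ x are {a, b, c, d}; each meets A ∖ {b}, so x IS a limit point.
  x = c: open {c} ∋ x has {c} ∩ (A ∖ {c}) = ∅, so x is NOT a limit point.
  x = d: open {d} ∋ x has {d} ∩ (A ∖ {d}) = ∅, so x is NOT a limit point.
Collecting: A' = {b}.


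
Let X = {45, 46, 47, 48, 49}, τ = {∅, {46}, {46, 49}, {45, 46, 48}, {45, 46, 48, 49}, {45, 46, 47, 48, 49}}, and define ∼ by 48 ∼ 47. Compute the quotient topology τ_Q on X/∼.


X/∼ = {[45], [46], [47=48], [49]}; |τ_Q| = 4.

Equivalence classes: [45], [46], [47=48], [49].
Quotient map π: X → X/∼ sends 45 ↦ [45], 46 ↦ [46], 47 ↦ [47=48], 48 ↦ [47=48], 49 ↦ [49].
For each subset V ⊆ X/∼, compute π^{-1}(V) ⊆ X and check whether π^{-1}(V) ∈ τ. V is open in τ_Q iff π^{-1}(V) ∈ τ.
  V = {}: π^{-1}(V) = ∅ ∈ τ ✓.
  V = {[45]}: π^{-1}(V) = {45} ∉ τ ✗.
  V = {[46]}: π^{-1}(V) = {46} ∈ τ ✓.
  V = {[45], [46]}: π^{-1}(V) = {45, 46} ∉ τ ✗.
  V = {[47=48]}: π^{-1}(V) = {47, 48} ∉ τ ✗.
  V = {[45], [47=48]}: π^{-1}(V) = {45, 47, 48} ∉ τ ✗.
  V = {[46], [47=48]}: π^{-1}(V) = {46, 47, 48} ∉ τ ✗.
  V = {[45], [46], [47=48]}: π^{-1}(V) = {45, 46, 47, 48} ∉ τ ✗.
  V = {[49]}: π^{-1}(V) = {49} ∉ τ ✗.
  V = {[45], [49]}: π^{-1}(V) = {45, 49} ∉ τ ✗.
  V = {[46], [49]}: π^{-1}(V) = {46, 49} ∈ τ ✓.
  V = {[45], [46], [49]}: π^{-1}(V) = {45, 46, 49} ∉ τ ✗.
  V = {[47=48], [49]}: π^{-1}(V) = {47, 48, 49} ∉ τ ✗.
  V = {[45], [47=48], [49]}: π^{-1}(V) = {45, 47, 48, 49} ∉ τ ✗.
  V = {[46], [47=48], [49]}: π^{-1}(V) = {46, 47, 48, 49} ∉ τ ✗.
  V = {[45], [46], [47=48], [49]}: π^{-1}(V) = {45, 46, 47, 48, 49} ∈ τ ✓.
Open sets in the quotient: τ_Q = {{}, {[46]}, {[46], [49]}, {[45], [46], [47=48], [49]}} (4 elements).


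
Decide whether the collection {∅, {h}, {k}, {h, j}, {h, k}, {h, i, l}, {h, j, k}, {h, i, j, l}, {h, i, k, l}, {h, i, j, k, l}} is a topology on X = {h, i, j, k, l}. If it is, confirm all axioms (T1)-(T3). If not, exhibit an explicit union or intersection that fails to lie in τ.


τ IS a topology on X.

Axiom (T1): ∅ ∈ τ? Yes; X ∈ τ? Yes.
Axiom (T2/T3): check pairwise unions and intersections of members of τ.
All pairwise intersections and unions checked — each lies in τ. Therefore τ satisfies (T1), (T2), (T3): it IS a topology on X.


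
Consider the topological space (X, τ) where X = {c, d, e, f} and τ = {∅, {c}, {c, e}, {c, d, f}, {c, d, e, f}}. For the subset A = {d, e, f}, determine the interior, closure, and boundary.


int(A) = ∅, cl(A) = {d, e, f}, ∂A = {d, e, f}.

Closed sets in (X, τ) are complements of opens:
  closed(X, τ) = {∅, {e}, {d, f}, {d, e, f}, {c, d, e, f}}.
int(A) = ⋃ {U ∈ τ : U ⊆ A}. Opens contained in A: ∅.
Taking the union of these: int(A) = ∅.
cl(A) = ⋂ {C closed : A ⊆ C}. Closed sets containing A: {d, e, f}, {c, d, e, f}.
Intersecting these: cl(A) = {d, e, f}.
∂A = cl(A) ∖ int(A) = {d, e, f} ∖ ∅ = {d, e, f}.


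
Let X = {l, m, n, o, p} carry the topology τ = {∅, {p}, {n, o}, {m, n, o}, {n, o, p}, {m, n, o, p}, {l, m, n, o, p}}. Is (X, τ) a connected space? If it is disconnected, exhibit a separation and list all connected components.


(X, τ) is connected.

Find clopen sets (U ∈ τ with X ∖ U ∈ τ):
  U = ∅, X ∖ U = {l, m, n, o, p} — both open, so U is clopen.
  U = {l, m, n, o, p}, X ∖ U = ∅ — both open, so U is clopen.
Only trivial clopens (∅ and X) exist, so (X, τ) is connected.
Compute connected components by grouping points that agree on all clopens:
  component: {l, m, n, o, p}


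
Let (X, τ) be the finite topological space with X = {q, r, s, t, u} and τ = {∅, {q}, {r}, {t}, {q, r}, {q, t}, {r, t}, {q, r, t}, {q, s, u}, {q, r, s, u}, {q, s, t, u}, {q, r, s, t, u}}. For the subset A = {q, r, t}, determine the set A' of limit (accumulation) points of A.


A' = {s, u}

For each x ∈ X, list the open sets U ∈ τ with x ∈ U, then check whether U ∩ (A ∖ {x}) ≠ ∅ for every such U.
  x = q: open {q} ∋ x has {q} ∩ (A ∖ {q}) = ∅, so x is NOT a limit point.
  x = r: open {r} ∋ x has {r} ∩ (A ∖ {r}) = ∅, so x is NOT a limit point.
  x = s: opens ∋ x are {q, s, u}, {q, r, s, u}, {q, s, t, u}, {q, r, s, t, u}; each meets A ∖ {s}, so x IS a limit point.
  x = t: open {t} ∋ x has {t} ∩ (A ∖ {t}) = ∅, so x is NOT a limit point.
  x = u: opens ∋ x are {q, s, u}, {q, r, s, u}, {q, s, t, u}, {q, r, s, t, u}; each meets A ∖ {u}, so x IS a limit point.
Collecting: A' = {s, u}.
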